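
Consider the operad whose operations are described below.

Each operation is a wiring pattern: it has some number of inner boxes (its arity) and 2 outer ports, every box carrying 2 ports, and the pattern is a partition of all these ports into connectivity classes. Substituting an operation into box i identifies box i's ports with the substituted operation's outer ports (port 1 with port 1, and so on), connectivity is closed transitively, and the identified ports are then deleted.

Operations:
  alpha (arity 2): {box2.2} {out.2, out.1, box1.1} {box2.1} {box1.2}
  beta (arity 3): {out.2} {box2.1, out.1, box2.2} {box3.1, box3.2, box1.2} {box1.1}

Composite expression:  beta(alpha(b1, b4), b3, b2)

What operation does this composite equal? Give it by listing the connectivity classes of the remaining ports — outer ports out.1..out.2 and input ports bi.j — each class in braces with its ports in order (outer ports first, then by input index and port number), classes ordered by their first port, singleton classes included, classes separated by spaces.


{out.1, b3.1, b3.2} {out.2} {b1.1, b2.1, b2.2} {b1.2} {b4.1} {b4.2}

Two ports join when wires chain via beta-identified ports.
through alpha, on inputs (b1, b4): {out.1, out.2, b1.1} {b1.2} {b4.1} {b4.2} (out.j = stage outer ports)
through beta, on inputs (b1, b4, b3, b2): {out.1, b3.1, b3.2} {out.2} {b1.1, b2.1, b2.2} {b1.2} {b4.1} {b4.2} (out.j = stage outer ports)


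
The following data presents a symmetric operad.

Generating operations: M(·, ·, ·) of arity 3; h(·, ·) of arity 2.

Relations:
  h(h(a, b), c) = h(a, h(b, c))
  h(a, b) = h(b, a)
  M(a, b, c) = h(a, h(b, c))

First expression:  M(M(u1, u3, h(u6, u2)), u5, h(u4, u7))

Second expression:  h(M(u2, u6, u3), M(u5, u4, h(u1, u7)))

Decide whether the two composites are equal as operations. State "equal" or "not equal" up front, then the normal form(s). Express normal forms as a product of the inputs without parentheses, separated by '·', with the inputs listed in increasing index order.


equal: each reduces to u1 · u2 · u3 · u4 · u5 · u6 · u7

The first expression, normalized: u1 · u2 · u3 · u4 · u5 · u6 · u7
The second expression, normalized: u1 · u2 · u3 · u4 · u5 · u6 · u7
Identical normal forms: equal.


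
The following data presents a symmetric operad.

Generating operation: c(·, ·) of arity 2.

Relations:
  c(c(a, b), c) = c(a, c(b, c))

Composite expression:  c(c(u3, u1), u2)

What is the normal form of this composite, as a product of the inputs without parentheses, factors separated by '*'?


Under associativity of c, the answer is the u's in reading order.
c(u3, u1) linearizes to u3 * u1
c(c(u3, u1), u2) linearizes to u3 * u1 * u2

u3 * u1 * u2


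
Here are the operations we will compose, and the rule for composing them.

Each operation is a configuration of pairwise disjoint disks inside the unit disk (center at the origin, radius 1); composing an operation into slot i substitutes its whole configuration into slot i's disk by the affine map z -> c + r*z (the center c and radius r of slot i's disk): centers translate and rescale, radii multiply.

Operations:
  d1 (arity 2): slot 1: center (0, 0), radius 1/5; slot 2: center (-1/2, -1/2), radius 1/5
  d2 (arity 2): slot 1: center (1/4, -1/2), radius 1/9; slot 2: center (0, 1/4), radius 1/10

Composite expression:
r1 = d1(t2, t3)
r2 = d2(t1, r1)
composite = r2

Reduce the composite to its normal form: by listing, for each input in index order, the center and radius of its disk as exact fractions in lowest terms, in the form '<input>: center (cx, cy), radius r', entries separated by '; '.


t1: center (1/4, -1/2), radius 1/9; t2: center (0, 1/4), radius 1/50; t3: center (-1/20, 1/5), radius 1/50

Follow each t-input down from d2: c' goes to c + r*c', radius to r*r'.
for t1, the 1-step affine chain lands on center (1/4, -1/2), radius 1/9
for t2, the 2-step affine chain lands on center (0, 1/4), radius 1/50
for t3, the 2-step affine chain lands on center (-1/20, 1/5), radius 1/50


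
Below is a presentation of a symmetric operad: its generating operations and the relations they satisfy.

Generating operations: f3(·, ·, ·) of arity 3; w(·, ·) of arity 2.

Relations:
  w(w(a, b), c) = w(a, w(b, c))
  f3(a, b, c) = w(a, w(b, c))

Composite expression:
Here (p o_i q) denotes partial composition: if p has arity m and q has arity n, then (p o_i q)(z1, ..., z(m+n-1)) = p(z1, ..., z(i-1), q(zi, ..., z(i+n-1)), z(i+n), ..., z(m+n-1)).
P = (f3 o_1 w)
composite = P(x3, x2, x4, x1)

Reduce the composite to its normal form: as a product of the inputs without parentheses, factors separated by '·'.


x3 · x2 · x4 · x1


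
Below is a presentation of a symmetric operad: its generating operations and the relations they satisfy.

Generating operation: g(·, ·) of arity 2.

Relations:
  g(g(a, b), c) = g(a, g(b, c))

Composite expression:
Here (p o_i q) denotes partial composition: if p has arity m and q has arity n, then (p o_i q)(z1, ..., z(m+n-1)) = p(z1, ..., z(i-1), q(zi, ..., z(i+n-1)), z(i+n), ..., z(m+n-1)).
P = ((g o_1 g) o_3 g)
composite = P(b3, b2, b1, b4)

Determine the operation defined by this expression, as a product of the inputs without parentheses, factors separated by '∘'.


b3 ∘ b2 ∘ b1 ∘ b4


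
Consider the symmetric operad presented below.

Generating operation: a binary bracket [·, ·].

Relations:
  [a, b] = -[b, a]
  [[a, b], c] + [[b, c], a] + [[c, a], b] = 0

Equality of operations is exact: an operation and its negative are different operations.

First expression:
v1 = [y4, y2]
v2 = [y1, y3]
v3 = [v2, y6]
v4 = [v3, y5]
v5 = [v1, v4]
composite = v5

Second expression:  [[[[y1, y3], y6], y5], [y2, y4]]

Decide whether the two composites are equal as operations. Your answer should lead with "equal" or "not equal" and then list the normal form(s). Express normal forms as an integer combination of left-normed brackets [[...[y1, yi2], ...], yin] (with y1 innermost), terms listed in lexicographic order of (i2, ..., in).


equal — both sides give [[[[[y1, y3], y6], y5], y2], y4] - [[[[[y1, y3], y6], y5], y4], y2]

The first composite normalizes to [[[[[y1, y3], y6], y5], y2], y4] - [[[[[y1, y3], y6], y5], y4], y2]
The second composite normalizes to [[[[[y1, y3], y6], y5], y2], y4] - [[[[[y1, y3], y6], y5], y4], y2]
Both agree, so they are equal.


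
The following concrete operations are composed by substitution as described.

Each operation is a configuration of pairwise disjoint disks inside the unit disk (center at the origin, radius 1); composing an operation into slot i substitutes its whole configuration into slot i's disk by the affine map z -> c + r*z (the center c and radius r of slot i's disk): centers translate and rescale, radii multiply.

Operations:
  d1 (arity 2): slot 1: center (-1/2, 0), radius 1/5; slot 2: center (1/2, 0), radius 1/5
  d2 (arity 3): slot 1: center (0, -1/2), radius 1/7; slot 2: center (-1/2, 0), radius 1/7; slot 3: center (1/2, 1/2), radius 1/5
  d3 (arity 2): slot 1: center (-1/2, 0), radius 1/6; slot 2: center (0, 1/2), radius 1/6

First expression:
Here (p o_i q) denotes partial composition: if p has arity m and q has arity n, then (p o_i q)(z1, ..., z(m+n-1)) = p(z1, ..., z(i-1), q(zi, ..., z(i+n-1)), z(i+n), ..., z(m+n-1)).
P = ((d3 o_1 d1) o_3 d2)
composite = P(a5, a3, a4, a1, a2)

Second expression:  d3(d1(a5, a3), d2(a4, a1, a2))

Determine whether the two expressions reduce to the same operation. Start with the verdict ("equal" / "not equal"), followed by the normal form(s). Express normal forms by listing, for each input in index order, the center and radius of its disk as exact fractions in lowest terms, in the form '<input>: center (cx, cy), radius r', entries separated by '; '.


equal; both compose to a1: center (-1/12, 1/2), radius 1/42; a2: center (1/12, 7/12), radius 1/30; a3: center (-5/12, 0), radius 1/30; a4: center (0, 5/12), radius 1/42; a5: center (-7/12, 0), radius 1/30


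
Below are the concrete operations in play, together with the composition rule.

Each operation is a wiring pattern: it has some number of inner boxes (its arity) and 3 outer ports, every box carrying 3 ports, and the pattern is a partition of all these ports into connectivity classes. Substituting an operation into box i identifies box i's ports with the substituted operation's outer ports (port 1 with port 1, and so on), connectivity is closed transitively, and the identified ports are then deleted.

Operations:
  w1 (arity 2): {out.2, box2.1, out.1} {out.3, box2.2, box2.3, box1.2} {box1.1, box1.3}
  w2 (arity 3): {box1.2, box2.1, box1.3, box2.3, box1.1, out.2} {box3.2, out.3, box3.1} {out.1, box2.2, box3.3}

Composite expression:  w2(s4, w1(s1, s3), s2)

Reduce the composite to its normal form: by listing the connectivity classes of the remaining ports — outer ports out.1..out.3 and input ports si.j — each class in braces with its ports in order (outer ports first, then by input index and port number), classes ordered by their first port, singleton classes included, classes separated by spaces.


{out.1, out.2, s1.2, s2.3, s3.1, s3.2, s3.3, s4.1, s4.2, s4.3} {out.3, s2.1, s2.2} {s1.1, s1.3}

Connectivity passes through glued w2-boundaries; trace each wire chain.
stage w1: inputs (s1, s3), connectivity {out.1, out.2, s3.1} {out.3, s1.2, s3.2, s3.3} {s1.1, s1.3}, out.j its boundary
stage w2: inputs (s4, s1, s3, s2), connectivity {out.1, out.2, s1.2, s2.3, s3.1, s3.2, s3.3, s4.1, s4.2, s4.3} {out.3, s2.1, s2.2} {s1.1, s1.3}, out.j its boundary


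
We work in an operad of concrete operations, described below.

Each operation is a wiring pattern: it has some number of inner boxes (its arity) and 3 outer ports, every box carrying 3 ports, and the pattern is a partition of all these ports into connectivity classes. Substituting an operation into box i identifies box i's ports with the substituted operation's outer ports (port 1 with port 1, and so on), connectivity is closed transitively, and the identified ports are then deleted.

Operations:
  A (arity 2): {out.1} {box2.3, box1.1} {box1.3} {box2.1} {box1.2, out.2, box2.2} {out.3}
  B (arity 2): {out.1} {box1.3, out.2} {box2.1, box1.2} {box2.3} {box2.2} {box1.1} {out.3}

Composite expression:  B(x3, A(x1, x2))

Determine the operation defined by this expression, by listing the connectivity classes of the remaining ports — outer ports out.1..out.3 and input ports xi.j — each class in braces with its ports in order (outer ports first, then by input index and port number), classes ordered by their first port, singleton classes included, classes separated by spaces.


Two ports join when wires chain via B-identified ports.
stage A: inputs (x1, x2), connectivity {out.1} {out.2, x1.2, x2.2} {out.3} {x1.1, x2.3} {x1.3} {x2.1}, out.j its boundary
stage B: inputs (x3, x1, x2), connectivity {out.1} {out.2, x3.3} {out.3} {x1.1, x2.3} {x1.2, x2.2} {x1.3} {x2.1} {x3.1} {x3.2}, out.j its boundary

{out.1} {out.2, x3.3} {out.3} {x1.1, x2.3} {x1.2, x2.2} {x1.3} {x2.1} {x3.1} {x3.2}


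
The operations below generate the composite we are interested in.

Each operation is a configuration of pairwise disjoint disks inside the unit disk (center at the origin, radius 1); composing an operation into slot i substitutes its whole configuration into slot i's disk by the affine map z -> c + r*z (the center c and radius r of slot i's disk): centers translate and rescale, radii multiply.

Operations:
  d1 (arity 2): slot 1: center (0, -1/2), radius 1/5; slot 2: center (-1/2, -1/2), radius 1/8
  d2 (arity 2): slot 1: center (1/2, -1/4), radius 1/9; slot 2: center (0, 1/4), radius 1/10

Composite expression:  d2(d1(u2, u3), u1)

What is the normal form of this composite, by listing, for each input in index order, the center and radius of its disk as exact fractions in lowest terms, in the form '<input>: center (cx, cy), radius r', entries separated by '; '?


u1: center (0, 1/4), radius 1/10; u2: center (1/2, -11/36), radius 1/45; u3: center (4/9, -11/36), radius 1/72


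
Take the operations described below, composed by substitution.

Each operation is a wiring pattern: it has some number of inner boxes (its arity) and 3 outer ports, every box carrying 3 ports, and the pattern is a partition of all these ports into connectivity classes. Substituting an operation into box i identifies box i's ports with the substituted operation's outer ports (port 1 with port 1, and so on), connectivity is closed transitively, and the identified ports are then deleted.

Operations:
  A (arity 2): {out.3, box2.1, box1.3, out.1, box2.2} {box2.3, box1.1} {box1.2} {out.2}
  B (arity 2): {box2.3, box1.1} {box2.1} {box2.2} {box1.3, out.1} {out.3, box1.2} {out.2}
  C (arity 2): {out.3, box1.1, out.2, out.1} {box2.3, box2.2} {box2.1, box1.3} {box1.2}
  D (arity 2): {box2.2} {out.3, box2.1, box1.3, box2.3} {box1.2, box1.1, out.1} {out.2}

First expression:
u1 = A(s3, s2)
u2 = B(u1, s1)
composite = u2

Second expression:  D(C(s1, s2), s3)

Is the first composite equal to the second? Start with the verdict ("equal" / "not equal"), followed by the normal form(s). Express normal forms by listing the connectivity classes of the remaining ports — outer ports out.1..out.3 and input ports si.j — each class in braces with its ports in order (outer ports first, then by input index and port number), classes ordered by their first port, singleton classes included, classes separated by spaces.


The first expression, normalized: {out.1, s1.3, s2.1, s2.2, s3.3} {out.2} {out.3} {s1.1} {s1.2} {s2.3, s3.1} {s3.2}
The second expression, normalized: {out.1, out.3, s1.1, s3.1, s3.3} {out.2} {s1.2} {s1.3, s2.1} {s2.2, s2.3} {s3.2}
The normal forms differ: not equal.

not equal: they reduce to {out.1, s1.3, s2.1, s2.2, s3.3} {out.2} {out.3} {s1.1} {s1.2} {s2.3, s3.1} {s3.2} and {out.1, out.3, s1.1, s3.1, s3.3} {out.2} {s1.2} {s1.3, s2.1} {s2.2, s2.3} {s3.2}


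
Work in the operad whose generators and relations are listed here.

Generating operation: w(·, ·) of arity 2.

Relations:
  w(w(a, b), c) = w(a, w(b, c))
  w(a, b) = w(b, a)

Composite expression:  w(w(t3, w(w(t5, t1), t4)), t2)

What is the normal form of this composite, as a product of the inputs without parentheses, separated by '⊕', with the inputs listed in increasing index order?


t1 ⊕ t2 ⊕ t3 ⊕ t4 ⊕ t5


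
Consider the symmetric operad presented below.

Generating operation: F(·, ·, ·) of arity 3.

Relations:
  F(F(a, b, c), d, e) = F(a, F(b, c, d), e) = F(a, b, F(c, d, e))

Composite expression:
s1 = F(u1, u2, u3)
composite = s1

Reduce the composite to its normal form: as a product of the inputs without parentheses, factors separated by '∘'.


The F-tree's shape is irrelevant; the u-reading-order decides.
F(u1, u2, u3) collapses to u1 ∘ u2 ∘ u3

u1 ∘ u2 ∘ u3


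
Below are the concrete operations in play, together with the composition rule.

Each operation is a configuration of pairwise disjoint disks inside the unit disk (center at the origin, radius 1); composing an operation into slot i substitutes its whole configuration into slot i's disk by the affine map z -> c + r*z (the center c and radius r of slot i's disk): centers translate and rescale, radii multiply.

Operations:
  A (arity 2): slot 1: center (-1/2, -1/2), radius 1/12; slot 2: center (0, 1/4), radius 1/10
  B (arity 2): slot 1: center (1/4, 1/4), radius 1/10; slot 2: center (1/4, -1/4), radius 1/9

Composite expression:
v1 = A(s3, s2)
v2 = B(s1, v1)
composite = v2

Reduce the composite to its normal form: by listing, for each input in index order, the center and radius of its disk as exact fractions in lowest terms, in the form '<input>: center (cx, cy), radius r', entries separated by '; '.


Follow each s-input down from B: c' goes to c + r*c', radius to r*r'.
input s1: composing its 1 substitution step yields center (1/4, 1/4), radius 1/10
input s3: composing its 2 substitution steps yields center (7/36, -11/36), radius 1/108
input s2: composing its 2 substitution steps yields center (1/4, -2/9), radius 1/90

s1: center (1/4, 1/4), radius 1/10; s2: center (1/4, -2/9), radius 1/90; s3: center (7/36, -11/36), radius 1/108


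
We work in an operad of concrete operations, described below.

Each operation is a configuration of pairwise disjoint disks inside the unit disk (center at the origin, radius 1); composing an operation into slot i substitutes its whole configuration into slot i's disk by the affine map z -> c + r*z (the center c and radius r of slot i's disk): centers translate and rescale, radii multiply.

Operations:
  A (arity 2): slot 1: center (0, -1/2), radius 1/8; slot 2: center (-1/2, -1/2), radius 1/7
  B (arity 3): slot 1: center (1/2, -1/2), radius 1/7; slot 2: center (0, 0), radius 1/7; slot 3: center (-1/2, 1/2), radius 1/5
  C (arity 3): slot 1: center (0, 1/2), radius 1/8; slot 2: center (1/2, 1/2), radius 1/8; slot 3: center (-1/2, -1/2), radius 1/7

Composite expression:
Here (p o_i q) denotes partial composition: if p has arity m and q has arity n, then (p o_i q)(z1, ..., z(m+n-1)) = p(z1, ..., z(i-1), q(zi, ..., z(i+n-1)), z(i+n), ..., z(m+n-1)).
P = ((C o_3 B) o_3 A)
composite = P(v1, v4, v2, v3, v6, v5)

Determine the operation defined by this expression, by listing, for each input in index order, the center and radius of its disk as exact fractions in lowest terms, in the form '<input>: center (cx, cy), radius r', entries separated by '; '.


v1: center (0, 1/2), radius 1/8; v2: center (-3/7, -57/98), radius 1/392; v3: center (-43/98, -57/98), radius 1/343; v4: center (1/2, 1/2), radius 1/8; v5: center (-4/7, -3/7), radius 1/35; v6: center (-1/2, -1/2), radius 1/49

Affine substitution under C: radii multiply and v-centers shift.
input v1: applying the 1 nested substitution gives center (0, 1/2), radius 1/8
input v4: applying the 1 nested substitution gives center (1/2, 1/2), radius 1/8
input v2: applying the 3 nested substitutions gives center (-3/7, -57/98), radius 1/392
input v3: applying the 3 nested substitutions gives center (-43/98, -57/98), radius 1/343
input v6: applying the 2 nested substitutions gives center (-1/2, -1/2), radius 1/49
input v5: applying the 2 nested substitutions gives center (-4/7, -3/7), radius 1/35


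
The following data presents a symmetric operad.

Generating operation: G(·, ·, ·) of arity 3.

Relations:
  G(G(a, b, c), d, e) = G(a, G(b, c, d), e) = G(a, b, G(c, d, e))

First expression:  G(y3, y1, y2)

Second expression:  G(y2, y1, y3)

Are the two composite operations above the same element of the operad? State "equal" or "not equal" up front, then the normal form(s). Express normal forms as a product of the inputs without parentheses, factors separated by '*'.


Reducing the first expression gives y3 * y1 * y2
Reducing the second expression gives y2 * y1 * y3
No match — not equal.

not equal; the first gives y3 * y1 * y2 and the second y2 * y1 * y3


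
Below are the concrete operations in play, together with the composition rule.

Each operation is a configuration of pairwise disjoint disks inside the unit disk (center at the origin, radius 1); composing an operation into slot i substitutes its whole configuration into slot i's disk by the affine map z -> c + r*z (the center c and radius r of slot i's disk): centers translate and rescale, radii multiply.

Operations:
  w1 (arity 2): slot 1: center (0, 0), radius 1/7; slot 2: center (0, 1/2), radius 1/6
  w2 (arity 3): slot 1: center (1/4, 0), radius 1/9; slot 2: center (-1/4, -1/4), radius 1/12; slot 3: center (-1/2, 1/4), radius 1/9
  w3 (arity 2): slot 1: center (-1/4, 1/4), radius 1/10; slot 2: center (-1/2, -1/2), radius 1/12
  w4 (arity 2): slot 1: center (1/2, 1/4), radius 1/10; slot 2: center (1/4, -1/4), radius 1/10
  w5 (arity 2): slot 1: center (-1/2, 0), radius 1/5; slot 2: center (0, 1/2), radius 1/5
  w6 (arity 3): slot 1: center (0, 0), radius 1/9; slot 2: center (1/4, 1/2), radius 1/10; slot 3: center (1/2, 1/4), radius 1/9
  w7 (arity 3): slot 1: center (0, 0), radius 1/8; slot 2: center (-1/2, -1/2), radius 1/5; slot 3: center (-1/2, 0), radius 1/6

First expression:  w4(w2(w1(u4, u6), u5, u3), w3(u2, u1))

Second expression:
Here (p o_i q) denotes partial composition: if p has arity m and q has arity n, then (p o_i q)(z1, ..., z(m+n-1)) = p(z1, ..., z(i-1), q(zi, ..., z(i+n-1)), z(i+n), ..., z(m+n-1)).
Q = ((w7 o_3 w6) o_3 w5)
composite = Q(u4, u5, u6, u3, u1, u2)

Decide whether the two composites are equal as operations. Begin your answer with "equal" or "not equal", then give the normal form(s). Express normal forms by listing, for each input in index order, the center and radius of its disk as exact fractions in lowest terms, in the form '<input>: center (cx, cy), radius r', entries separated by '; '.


not equal; the first gives u1: center (1/5, -3/10), radius 1/120; u2: center (9/40, -9/40), radius 1/100; u3: center (9/20, 11/40), radius 1/90; u4: center (21/40, 1/4), radius 1/630; u5: center (19/40, 9/40), radius 1/120; u6: center (21/40, 23/90), radius 1/540 and the second u1: center (-11/24, 1/12), radius 1/60; u2: center (-5/12, 1/24), radius 1/54; u3: center (-1/2, 1/108), radius 1/270; u4: center (0, 0), radius 1/8; u5: center (-1/2, -1/2), radius 1/5; u6: center (-55/108, 0), radius 1/270

The first composite normalizes to u1: center (1/5, -3/10), radius 1/120; u2: center (9/40, -9/40), radius 1/100; u3: center (9/20, 11/40), radius 1/90; u4: center (21/40, 1/4), radius 1/630; u5: center (19/40, 9/40), radius 1/120; u6: center (21/40, 23/90), radius 1/540
The second composite normalizes to u1: center (-11/24, 1/12), radius 1/60; u2: center (-5/12, 1/24), radius 1/54; u3: center (-1/2, 1/108), radius 1/270; u4: center (0, 0), radius 1/8; u5: center (-1/2, -1/2), radius 1/5; u6: center (-55/108, 0), radius 1/270
The normal forms differ: not equal.


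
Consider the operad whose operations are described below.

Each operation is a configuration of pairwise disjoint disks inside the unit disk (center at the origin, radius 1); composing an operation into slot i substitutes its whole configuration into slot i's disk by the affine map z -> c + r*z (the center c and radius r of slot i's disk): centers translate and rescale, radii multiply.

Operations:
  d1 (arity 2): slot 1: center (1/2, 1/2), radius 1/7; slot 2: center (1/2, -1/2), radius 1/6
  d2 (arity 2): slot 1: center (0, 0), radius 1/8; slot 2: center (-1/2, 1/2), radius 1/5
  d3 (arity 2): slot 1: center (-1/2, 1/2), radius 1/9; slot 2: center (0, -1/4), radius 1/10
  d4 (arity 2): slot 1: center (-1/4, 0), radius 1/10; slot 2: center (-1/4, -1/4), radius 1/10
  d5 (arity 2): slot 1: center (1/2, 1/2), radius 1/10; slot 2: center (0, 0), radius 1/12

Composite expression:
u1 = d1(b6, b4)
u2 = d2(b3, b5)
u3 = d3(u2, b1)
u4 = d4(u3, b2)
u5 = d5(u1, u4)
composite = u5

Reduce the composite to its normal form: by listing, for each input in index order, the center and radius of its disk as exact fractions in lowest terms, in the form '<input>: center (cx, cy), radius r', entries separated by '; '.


b1: center (-1/48, -1/480), radius 1/1200; b2: center (-1/48, -1/48), radius 1/120; b3: center (-1/40, 1/240), radius 1/8640; b4: center (11/20, 9/20), radius 1/60; b5: center (-11/432, 1/216), radius 1/5400; b6: center (11/20, 11/20), radius 1/70

Below d5, radii multiply path by path; the b-disk centers shift.
for b6, the 2-step affine chain lands on center (11/20, 11/20), radius 1/70
for b4, the 2-step affine chain lands on center (11/20, 9/20), radius 1/60
for b3, the 4-step affine chain lands on center (-1/40, 1/240), radius 1/8640
for b5, the 4-step affine chain lands on center (-11/432, 1/216), radius 1/5400
for b1, the 3-step affine chain lands on center (-1/48, -1/480), radius 1/1200
for b2, the 2-step affine chain lands on center (-1/48, -1/48), radius 1/120


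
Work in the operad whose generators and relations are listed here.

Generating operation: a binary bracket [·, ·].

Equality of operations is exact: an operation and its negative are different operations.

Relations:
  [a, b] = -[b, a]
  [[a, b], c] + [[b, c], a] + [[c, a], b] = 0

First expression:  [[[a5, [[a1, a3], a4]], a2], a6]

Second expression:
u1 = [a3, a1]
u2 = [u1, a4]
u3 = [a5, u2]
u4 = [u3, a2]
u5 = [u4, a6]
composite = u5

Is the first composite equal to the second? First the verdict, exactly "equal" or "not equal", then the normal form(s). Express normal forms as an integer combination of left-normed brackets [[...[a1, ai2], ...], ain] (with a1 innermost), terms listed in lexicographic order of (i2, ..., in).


not equal; first: -[[[[[a1, a3], a4], a5], a2], a6]; second: [[[[[a1, a3], a4], a5], a2], a6]

The first expression reduces to -[[[[[a1, a3], a4], a5], a2], a6]
The second expression reduces to [[[[[a1, a3], a4], a5], a2], a6]
They disagree, so not equal.


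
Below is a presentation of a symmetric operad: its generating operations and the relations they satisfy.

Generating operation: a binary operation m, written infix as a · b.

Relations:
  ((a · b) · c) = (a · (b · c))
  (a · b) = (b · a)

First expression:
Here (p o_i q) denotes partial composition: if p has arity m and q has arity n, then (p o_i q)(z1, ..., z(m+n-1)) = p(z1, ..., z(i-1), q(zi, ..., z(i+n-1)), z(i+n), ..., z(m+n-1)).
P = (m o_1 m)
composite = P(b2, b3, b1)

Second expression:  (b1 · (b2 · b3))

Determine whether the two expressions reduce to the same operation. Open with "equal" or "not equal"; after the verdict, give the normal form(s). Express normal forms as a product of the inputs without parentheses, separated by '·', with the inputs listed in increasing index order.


equal; both compose to b1 · b2 · b3

In normal form, the first expression is b1 · b2 · b3
In normal form, the second expression is b1 · b2 · b3
Identical normal forms: equal.


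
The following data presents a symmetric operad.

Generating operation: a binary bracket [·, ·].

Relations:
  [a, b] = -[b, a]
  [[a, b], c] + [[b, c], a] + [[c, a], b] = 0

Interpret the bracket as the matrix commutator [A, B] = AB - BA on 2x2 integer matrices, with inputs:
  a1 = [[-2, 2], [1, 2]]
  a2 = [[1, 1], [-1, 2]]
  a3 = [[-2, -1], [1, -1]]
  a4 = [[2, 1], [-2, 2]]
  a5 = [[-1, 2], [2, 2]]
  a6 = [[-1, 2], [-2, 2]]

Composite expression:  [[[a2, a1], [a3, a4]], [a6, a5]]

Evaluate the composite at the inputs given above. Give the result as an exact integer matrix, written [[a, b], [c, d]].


[a2, a1] = [[3, 2], [5, -3]]
[a3, a4] = [[1, -1], [-2, -1]]
[[a2, a1], [a3, a4]] = [[1, -10], [22, -1]]
[a6, a5] = [[8, 0], [12, -8]]
[[[a2, a1], [a3, a4]], [a6, a5]] = [[-120, 160], [328, 120]]

[[-120, 160], [328, 120]]


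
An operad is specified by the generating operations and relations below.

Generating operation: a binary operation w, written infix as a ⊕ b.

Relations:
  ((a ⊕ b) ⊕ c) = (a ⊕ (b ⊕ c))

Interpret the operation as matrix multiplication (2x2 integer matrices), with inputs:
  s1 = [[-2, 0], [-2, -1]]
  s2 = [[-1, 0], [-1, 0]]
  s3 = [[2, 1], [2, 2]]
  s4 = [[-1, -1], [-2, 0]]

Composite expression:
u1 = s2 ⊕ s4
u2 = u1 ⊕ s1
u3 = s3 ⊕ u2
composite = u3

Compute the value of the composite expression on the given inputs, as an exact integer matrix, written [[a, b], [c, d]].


[[-12, -3], [-16, -4]]

(s2 ⊕ s4) = [[1, 1], [1, 1]]
((s2 ⊕ s4) ⊕ s1) = [[-4, -1], [-4, -1]]
(s3 ⊕ ((s2 ⊕ s4) ⊕ s1)) = [[-12, -3], [-16, -4]]


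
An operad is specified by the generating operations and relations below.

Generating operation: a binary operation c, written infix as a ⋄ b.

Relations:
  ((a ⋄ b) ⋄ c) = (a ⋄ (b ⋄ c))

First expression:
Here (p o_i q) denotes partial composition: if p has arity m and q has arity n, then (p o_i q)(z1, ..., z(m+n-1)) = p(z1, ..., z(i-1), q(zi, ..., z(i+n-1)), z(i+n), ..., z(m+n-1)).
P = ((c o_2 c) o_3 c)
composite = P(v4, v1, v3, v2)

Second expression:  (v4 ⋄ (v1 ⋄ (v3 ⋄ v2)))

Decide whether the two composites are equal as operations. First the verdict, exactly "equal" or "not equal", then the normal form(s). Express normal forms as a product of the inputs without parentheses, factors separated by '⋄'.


equal: each reduces to v4 ⋄ v1 ⋄ v3 ⋄ v2

Reducing the first expression gives v4 ⋄ v1 ⋄ v3 ⋄ v2
Reducing the second expression gives v4 ⋄ v1 ⋄ v3 ⋄ v2
The forms coincide; equal.


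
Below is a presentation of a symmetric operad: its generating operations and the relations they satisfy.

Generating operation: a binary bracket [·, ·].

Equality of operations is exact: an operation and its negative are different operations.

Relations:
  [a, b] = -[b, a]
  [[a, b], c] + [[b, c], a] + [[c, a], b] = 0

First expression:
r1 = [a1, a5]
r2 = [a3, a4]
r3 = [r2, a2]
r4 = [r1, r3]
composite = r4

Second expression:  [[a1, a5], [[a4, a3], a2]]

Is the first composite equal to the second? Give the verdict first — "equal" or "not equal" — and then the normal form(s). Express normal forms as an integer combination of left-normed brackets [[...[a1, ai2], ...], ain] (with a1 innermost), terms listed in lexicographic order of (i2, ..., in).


not equal; first: -[[[[a1, a5], a2], a3], a4] + [[[[a1, a5], a2], a4], a3] + [[[[a1, a5], a3], a4], a2] - [[[[a1, a5], a4], a3], a2]; second: [[[[a1, a5], a2], a3], a4] - [[[[a1, a5], a2], a4], a3] - [[[[a1, a5], a3], a4], a2] + [[[[a1, a5], a4], a3], a2]

The first composite normalizes to -[[[[a1, a5], a2], a3], a4] + [[[[a1, a5], a2], a4], a3] + [[[[a1, a5], a3], a4], a2] - [[[[a1, a5], a4], a3], a2]
The second composite normalizes to [[[[a1, a5], a2], a3], a4] - [[[[a1, a5], a2], a4], a3] - [[[[a1, a5], a3], a4], a2] + [[[[a1, a5], a4], a3], a2]
They disagree, so not equal.


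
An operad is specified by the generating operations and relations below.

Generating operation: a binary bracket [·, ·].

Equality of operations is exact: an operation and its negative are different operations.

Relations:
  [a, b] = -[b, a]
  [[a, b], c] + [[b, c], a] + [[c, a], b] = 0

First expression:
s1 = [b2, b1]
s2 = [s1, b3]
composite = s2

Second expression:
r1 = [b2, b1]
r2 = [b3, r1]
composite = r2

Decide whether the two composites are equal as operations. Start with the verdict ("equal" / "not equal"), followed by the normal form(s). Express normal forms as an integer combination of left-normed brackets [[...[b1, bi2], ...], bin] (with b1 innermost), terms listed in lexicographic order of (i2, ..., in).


Reducing the first expression gives -[[b1, b2], b3]
Reducing the second expression gives [[b1, b2], b3]
The normal forms differ: not equal.

not equal; the first gives -[[b1, b2], b3] and the second [[b1, b2], b3]


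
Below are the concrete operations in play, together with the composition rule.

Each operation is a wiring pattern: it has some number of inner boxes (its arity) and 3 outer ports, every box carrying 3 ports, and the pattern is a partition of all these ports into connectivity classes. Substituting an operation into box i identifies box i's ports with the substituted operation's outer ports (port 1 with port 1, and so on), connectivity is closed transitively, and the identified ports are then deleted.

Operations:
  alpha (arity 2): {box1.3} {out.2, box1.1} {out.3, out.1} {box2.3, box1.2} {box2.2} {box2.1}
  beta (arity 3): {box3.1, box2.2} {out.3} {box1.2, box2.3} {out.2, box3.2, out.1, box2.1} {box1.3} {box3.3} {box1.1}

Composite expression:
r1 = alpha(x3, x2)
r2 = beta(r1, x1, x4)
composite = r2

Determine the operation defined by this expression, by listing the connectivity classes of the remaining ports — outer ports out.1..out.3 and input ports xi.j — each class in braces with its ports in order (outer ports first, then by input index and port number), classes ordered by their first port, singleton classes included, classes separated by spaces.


After gluing at beta, chains via deleted ports link the x-ports.
alpha over (x3, x2) gives {out.1, out.3} {out.2, x3.1} {x2.1} {x2.2} {x2.3, x3.2} {x3.3}, out.j being that stage's outer ports
beta over (x3, x2, x1, x4) gives {out.1, out.2, x1.1, x4.2} {out.3} {x1.2, x4.1} {x1.3, x3.1} {x2.1} {x2.2} {x2.3, x3.2} {x3.3} {x4.3}, out.j being that stage's outer ports

{out.1, out.2, x1.1, x4.2} {out.3} {x1.2, x4.1} {x1.3, x3.1} {x2.1} {x2.2} {x2.3, x3.2} {x3.3} {x4.3}


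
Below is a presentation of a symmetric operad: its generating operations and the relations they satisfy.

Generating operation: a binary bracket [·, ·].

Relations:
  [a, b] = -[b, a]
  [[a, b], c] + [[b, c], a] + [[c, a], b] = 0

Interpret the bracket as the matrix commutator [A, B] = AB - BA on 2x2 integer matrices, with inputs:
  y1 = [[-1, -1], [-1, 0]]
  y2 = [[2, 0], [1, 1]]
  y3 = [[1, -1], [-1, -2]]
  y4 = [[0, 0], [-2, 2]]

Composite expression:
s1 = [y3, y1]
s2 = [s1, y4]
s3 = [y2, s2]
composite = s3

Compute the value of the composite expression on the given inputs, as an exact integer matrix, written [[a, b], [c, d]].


[y3, y1] = [[0, -4], [4, 0]]
[[y3, y1], y4] = [[8, -8], [-8, -8]]
[y2, [[y3, y1], y4]] = [[8, -8], [24, -8]]

[[8, -8], [24, -8]]


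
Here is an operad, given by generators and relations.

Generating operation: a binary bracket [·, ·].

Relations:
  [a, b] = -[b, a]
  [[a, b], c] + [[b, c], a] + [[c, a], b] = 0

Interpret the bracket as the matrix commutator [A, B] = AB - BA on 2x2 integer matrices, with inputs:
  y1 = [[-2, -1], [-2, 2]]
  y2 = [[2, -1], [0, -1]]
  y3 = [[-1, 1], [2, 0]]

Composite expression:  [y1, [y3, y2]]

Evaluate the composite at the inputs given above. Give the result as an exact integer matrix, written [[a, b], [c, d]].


[[-10, 12], [16, 10]]

[y3, y2] = [[2, -2], [6, -2]]
[y1, [y3, y2]] = [[-10, 12], [16, 10]]


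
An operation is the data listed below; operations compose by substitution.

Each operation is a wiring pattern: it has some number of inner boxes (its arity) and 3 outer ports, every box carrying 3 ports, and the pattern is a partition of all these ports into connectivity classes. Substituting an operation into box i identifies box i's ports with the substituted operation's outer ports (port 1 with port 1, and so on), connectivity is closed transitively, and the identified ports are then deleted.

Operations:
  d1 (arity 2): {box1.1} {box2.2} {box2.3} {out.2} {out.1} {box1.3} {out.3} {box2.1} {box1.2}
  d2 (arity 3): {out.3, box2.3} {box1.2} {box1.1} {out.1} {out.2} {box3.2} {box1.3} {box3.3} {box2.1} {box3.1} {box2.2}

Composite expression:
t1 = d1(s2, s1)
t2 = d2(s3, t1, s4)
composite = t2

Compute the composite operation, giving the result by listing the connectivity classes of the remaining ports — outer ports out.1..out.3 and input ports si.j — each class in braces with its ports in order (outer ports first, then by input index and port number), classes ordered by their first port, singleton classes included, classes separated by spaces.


{out.1} {out.2} {out.3} {s1.1} {s1.2} {s1.3} {s2.1} {s2.2} {s2.3} {s3.1} {s3.2} {s3.3} {s4.1} {s4.2} {s4.3}

Two ports join when wires chain via d2-identified ports.
stage d1: inputs (s2, s1), connectivity {out.1} {out.2} {out.3} {s1.1} {s1.2} {s1.3} {s2.1} {s2.2} {s2.3}, out.j its boundary
stage d2: inputs (s3, s2, s1, s4), connectivity {out.1} {out.2} {out.3} {s1.1} {s1.2} {s1.3} {s2.1} {s2.2} {s2.3} {s3.1} {s3.2} {s3.3} {s4.1} {s4.2} {s4.3}, out.j its boundary


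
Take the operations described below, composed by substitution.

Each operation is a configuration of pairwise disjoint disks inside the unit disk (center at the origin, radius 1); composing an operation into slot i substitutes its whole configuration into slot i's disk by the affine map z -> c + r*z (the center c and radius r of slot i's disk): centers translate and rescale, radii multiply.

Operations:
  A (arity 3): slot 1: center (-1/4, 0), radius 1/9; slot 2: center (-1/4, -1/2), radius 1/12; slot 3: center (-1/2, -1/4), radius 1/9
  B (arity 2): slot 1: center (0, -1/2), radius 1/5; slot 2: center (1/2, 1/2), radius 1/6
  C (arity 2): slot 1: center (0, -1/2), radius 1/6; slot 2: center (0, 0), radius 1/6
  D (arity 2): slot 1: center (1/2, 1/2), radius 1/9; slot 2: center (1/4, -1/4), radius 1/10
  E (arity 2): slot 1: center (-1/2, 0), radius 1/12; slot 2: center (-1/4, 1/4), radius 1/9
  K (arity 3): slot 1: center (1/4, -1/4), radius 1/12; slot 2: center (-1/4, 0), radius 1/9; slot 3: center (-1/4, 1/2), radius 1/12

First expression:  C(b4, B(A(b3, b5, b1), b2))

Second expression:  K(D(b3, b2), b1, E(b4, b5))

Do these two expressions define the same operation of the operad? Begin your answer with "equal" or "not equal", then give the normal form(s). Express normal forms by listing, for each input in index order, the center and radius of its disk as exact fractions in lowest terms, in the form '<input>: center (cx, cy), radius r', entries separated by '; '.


not equal — first b1: center (-1/60, -11/120), radius 1/270; b2: center (1/12, 1/12), radius 1/36; b3: center (-1/120, -1/12), radius 1/270; b4: center (0, -1/2), radius 1/6; b5: center (-1/120, -1/10), radius 1/360, second b1: center (-1/4, 0), radius 1/9; b2: center (13/48, -13/48), radius 1/120; b3: center (7/24, -5/24), radius 1/108; b4: center (-7/24, 1/2), radius 1/144; b5: center (-13/48, 25/48), radius 1/108


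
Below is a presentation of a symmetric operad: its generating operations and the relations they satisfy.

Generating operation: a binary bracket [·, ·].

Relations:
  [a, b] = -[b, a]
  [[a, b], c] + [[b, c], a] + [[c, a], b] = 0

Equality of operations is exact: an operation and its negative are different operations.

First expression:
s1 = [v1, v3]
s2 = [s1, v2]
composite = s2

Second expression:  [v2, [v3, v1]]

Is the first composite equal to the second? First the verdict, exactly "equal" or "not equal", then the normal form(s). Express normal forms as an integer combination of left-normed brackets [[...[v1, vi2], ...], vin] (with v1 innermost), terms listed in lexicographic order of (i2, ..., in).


The first composite normalizes to [[v1, v3], v2]
The second composite normalizes to [[v1, v3], v2]
The forms coincide; equal.

equal: each reduces to [[v1, v3], v2]


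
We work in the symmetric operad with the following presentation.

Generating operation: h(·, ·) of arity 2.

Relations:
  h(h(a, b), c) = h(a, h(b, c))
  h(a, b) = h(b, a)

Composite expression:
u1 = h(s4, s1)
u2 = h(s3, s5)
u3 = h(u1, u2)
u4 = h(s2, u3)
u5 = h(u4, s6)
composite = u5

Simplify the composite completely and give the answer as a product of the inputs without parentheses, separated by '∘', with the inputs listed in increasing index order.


s1 ∘ s2 ∘ s3 ∘ s4 ∘ s5 ∘ s6

Reordering under h is free, so list the s-inputs canonically.
h(s4, s1) collapses to s4 ∘ s1
h(s3, s5) collapses to s3 ∘ s5
h(h(s4, s1), h(s3, s5)) collapses to s4 ∘ s1 ∘ s3 ∘ s5
h(s2, h(h(s4, s1), h(s3, s5))) collapses to s2 ∘ s4 ∘ s1 ∘ s3 ∘ s5
h(h(s2, h(h(s4, s1), h(s3, s5))), s6) collapses to s2 ∘ s4 ∘ s1 ∘ s3 ∘ s5 ∘ s6
rearranged into index order: s1 ∘ s2 ∘ s3 ∘ s4 ∘ s5 ∘ s6


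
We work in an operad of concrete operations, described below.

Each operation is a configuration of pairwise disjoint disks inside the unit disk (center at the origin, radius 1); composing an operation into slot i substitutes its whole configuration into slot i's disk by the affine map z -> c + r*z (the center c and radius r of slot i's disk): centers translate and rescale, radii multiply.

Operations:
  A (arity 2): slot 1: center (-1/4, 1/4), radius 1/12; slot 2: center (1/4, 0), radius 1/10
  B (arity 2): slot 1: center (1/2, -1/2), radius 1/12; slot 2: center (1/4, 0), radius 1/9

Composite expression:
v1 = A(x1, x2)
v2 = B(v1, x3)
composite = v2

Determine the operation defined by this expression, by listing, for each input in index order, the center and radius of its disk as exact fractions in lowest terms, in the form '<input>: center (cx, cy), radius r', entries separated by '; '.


x1: center (23/48, -23/48), radius 1/144; x2: center (25/48, -1/2), radius 1/120; x3: center (1/4, 0), radius 1/9

Below B, radii multiply path by path; the x-disk centers shift.
input x1: applying the 2 nested substitutions gives center (23/48, -23/48), radius 1/144
input x2: applying the 2 nested substitutions gives center (25/48, -1/2), radius 1/120
input x3: applying the 1 nested substitution gives center (1/4, 0), radius 1/9


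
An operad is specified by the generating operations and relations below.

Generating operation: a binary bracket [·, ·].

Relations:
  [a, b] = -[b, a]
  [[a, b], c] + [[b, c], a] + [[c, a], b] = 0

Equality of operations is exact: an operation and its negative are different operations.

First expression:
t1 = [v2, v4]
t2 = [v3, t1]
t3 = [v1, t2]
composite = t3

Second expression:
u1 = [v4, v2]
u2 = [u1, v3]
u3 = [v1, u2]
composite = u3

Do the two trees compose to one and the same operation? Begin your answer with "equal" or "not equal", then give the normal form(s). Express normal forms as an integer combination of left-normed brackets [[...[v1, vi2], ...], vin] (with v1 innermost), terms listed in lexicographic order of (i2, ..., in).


Normal form of the first expression: -[[[v1, v2], v4], v3] + [[[v1, v3], v2], v4] - [[[v1, v3], v4], v2] + [[[v1, v4], v2], v3]
Normal form of the second expression: -[[[v1, v2], v4], v3] + [[[v1, v3], v2], v4] - [[[v1, v3], v4], v2] + [[[v1, v4], v2], v3]
Same normal form: equal.

equal: each reduces to -[[[v1, v2], v4], v3] + [[[v1, v3], v2], v4] - [[[v1, v3], v4], v2] + [[[v1, v4], v2], v3]
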